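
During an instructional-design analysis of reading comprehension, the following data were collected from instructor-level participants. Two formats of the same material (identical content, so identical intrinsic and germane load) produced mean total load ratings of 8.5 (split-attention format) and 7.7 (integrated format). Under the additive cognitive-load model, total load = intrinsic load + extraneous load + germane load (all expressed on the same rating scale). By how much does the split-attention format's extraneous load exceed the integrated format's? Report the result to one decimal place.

Intrinsic and germane load are equal across formats, so the difference in total load equals the difference in extraneous load.
Extraneous-load difference = 8.5 − 7.7 = 0.8.

0.8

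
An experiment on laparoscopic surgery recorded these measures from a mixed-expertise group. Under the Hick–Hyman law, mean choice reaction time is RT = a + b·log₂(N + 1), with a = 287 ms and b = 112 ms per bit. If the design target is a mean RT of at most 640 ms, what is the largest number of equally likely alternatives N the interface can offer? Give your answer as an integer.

7

Set 287 + 112·log₂(N + 1) ≤ 640.
log₂(N + 1) ≤ (640 − 287) / 112 = 3.1518.
N + 1 ≤ 2^3.1518 = 8.8876.
N ≤ 7.8876, so the largest integer N is 7.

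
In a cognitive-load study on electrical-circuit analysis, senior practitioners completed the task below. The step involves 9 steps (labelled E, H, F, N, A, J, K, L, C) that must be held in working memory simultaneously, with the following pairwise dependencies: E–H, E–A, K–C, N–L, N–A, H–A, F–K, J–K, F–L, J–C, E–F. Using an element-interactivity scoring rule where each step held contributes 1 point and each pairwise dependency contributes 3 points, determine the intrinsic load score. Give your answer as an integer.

42

Count of steps held simultaneously: 9.
Count of pairwise dependencies listed: 11.
Element contribution: 9 × 1 = 9.
Interaction contribution: 11 × 3 = 33.
Intrinsic load = 9 + 33 = 42.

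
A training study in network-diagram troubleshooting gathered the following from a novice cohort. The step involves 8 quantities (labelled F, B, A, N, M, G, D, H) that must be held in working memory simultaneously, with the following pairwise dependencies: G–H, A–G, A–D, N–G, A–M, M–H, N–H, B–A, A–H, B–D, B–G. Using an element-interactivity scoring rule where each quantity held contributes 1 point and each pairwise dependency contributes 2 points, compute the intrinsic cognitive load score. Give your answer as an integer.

30

Count of quantities held simultaneously: 8.
Count of pairwise dependencies listed: 11.
Element contribution: 8 × 1 = 8.
Interaction contribution: 11 × 2 = 22.
Intrinsic load = 8 + 22 = 30.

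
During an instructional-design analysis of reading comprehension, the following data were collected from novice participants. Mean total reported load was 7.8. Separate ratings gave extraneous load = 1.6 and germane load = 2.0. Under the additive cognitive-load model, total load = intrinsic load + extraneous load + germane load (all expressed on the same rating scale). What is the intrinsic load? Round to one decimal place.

intrinsic load = total − extraneous − germane
             = 7.8 − 1.6 − 2.0 = 4.2.

4.2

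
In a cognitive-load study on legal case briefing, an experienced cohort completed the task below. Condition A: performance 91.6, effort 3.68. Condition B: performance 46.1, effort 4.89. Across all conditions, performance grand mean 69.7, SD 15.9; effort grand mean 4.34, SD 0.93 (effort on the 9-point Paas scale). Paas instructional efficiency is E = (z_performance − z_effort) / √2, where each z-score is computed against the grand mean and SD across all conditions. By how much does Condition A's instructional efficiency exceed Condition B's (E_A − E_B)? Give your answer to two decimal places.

Condition A: z_P = (91.6 − 69.7)/15.9 = 1.3774; z_E = (3.68 − 4.34)/0.93 = -0.7097; E_A = (1.3774 − (-0.7097))/√2 = 1.4758.
Condition B: z_P = (46.1 − 69.7)/15.9 = -1.4843; z_E = (4.89 − 4.34)/0.93 = 0.5914; E_B = (-1.4843 − 0.5914)/√2 = -1.4677.
E_A − E_B = 1.4758 − (-1.4677) = 2.9435 ≈ 2.94.

2.94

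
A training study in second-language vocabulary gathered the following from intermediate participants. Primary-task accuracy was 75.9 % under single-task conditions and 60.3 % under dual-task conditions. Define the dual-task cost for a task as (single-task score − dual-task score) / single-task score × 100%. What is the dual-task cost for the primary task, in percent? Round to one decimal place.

Cost = (75.9 − 60.3) / 75.9 × 100%
     = 15.6000 / 75.9 × 100% = 20.5534%.
≈ 20.6%.

20.6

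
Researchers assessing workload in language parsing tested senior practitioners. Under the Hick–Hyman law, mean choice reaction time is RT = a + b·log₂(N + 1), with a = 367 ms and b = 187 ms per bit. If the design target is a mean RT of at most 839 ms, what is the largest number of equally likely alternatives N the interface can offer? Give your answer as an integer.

Set 367 + 187·log₂(N + 1) ≤ 839.
log₂(N + 1) ≤ (839 − 367) / 187 = 2.5241.
N + 1 ≤ 2^2.5241 = 5.7521.
N ≤ 4.7521, so the largest integer N is 4.

4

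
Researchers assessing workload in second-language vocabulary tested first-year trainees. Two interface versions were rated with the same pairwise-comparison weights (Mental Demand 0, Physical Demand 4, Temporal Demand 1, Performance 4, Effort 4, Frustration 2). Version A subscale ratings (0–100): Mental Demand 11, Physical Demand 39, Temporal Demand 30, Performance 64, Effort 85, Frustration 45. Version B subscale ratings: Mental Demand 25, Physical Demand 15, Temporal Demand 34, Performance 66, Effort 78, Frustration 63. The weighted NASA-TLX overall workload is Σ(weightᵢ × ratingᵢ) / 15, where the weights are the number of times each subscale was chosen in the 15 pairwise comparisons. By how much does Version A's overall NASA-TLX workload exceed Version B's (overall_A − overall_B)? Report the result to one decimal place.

5.1

Version A weighted sum = 0·11 + 4·39 + 1·30 + 4·64 + 4·85 + 2·45 = 0 + 156 + 30 + 256 + 340 + 90 = 872; overall_A = 872/15 = 58.1333.
Version B weighted sum = 0·25 + 4·15 + 1·34 + 4·66 + 4·78 + 2·63 = 0 + 60 + 34 + 264 + 312 + 126 = 796; overall_B = 796/15 = 53.0667.
Difference = 58.1333 − 53.0667 = 5.0666 ≈ 5.1.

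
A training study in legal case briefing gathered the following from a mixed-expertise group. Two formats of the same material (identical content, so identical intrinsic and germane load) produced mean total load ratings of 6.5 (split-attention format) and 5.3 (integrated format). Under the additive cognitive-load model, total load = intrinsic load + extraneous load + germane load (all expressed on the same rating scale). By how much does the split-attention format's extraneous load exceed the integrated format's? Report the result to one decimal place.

Intrinsic and germane load are equal across formats, so the difference in total load equals the difference in extraneous load.
Extraneous-load difference = 6.5 − 5.3 = 1.2.

1.2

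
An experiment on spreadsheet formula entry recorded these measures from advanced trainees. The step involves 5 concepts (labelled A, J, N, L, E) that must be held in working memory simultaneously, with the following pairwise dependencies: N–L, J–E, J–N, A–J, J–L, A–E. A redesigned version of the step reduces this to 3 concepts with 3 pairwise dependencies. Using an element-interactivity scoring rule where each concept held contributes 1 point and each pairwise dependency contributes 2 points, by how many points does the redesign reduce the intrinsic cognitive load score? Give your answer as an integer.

8

Original: 5 × 1 + 6 × 2 = 5 + 12 = 17.
Redesigned: 3 × 1 + 3 × 2 = 3 + 6 = 9.
Reduction = 17 − 9 = 8.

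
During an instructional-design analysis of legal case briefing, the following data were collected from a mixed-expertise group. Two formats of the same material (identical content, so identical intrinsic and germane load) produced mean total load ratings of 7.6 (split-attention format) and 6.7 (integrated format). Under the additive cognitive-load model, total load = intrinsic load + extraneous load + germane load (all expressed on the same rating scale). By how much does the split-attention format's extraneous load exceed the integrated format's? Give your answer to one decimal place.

0.9

Intrinsic and germane load are equal across formats, so the difference in total load equals the difference in extraneous load.
Extraneous-load difference = 7.6 − 6.7 = 0.9.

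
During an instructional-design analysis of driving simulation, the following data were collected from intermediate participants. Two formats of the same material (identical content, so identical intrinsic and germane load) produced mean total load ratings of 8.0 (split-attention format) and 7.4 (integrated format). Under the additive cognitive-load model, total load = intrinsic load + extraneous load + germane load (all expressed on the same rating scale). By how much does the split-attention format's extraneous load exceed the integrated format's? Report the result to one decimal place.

Intrinsic and germane load are equal across formats, so the difference in total load equals the difference in extraneous load.
Extraneous-load difference = 8.0 − 7.4 = 0.6.

0.6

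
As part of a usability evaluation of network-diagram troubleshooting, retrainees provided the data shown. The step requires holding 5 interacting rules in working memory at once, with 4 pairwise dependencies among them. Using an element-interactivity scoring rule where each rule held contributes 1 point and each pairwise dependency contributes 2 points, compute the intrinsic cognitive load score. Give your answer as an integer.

Element contribution: 5 × 1 = 5.
Interaction contribution: 4 × 2 = 8.
Intrinsic load = 5 + 8 = 13.

13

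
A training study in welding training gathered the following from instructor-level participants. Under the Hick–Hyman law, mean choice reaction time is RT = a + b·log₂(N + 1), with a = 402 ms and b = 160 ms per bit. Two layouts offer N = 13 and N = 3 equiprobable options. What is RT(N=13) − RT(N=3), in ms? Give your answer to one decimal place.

289.2

RT(13) = 402 + 160·log₂(14) = 402 + 160·3.8074 = 1011.1840 ms.
RT(3) = 402 + 160·log₂(4) = 402 + 160·2.0000 = 722.0000 ms.
Difference = 1011.1840 − 722.0000 = 289.1840 ≈ 289.2 ms.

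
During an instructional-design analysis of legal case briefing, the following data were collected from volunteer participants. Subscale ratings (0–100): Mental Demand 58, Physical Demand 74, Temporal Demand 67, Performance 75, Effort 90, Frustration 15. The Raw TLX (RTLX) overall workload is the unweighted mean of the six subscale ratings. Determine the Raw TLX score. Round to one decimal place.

63.2

Sum of ratings = 58 + 74 + 67 + 75 + 90 + 15 = 379.
RTLX = 379 / 6 = 63.1667 ≈ 63.2.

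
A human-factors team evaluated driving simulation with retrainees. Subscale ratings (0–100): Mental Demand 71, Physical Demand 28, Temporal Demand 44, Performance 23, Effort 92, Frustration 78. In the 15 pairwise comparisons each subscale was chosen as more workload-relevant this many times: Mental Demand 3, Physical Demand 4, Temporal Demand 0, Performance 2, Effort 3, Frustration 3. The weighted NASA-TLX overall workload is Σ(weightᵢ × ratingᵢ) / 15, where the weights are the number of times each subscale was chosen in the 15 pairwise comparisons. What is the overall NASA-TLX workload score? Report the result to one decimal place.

58.7

The tallies are the weights (they sum to 15).
Weighted sum = 3·71 + 4·28 + 0·44 + 2·23 + 3·92 + 3·78
            = 213 + 112 + 0 + 46 + 276 + 234 = 881.
Overall workload = 881 / 15 = 58.7333 ≈ 58.7.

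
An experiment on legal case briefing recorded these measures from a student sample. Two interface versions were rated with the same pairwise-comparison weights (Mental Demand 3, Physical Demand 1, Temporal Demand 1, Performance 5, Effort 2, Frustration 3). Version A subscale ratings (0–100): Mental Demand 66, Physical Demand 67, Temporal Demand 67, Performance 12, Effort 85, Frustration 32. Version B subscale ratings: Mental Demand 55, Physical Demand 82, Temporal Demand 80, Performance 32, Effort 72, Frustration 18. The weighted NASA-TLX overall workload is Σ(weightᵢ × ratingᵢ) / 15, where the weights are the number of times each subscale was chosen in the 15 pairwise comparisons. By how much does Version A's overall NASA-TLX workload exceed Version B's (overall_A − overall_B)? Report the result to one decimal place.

Version A weighted sum = 3·66 + 1·67 + 1·67 + 5·12 + 2·85 + 3·32 = 198 + 67 + 67 + 60 + 170 + 96 = 658; overall_A = 658/15 = 43.8667.
Version B weighted sum = 3·55 + 1·82 + 1·80 + 5·32 + 2·72 + 3·18 = 165 + 82 + 80 + 160 + 144 + 54 = 685; overall_B = 685/15 = 45.6667.
Difference = 43.8667 − 45.6667 = -1.8000 ≈ -1.8.

-1.8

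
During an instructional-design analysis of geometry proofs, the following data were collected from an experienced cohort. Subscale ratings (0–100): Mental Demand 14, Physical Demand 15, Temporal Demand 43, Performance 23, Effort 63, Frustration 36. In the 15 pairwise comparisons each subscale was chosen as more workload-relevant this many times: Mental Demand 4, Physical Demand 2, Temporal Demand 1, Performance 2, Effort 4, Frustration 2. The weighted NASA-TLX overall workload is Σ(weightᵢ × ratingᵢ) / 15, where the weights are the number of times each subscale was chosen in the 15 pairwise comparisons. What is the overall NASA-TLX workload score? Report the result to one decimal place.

The tallies are the weights (they sum to 15).
Weighted sum = 4·14 + 2·15 + 1·43 + 2·23 + 4·63 + 2·36
            = 56 + 30 + 43 + 46 + 252 + 72 = 499.
Overall workload = 499 / 15 = 33.2667 ≈ 33.3.

33.3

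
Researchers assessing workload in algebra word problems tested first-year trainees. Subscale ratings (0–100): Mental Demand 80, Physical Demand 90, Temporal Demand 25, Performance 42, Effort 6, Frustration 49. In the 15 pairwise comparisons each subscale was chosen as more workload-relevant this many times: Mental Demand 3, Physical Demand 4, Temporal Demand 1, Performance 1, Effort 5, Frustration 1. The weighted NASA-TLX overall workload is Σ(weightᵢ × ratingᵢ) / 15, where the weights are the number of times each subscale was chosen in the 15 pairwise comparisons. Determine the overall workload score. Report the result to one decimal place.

The tallies are the weights (they sum to 15).
Weighted sum = 3·80 + 4·90 + 1·25 + 1·42 + 5·6 + 1·49
            = 240 + 360 + 25 + 42 + 30 + 49 = 746.
Overall workload = 746 / 15 = 49.7333 ≈ 49.7.

49.7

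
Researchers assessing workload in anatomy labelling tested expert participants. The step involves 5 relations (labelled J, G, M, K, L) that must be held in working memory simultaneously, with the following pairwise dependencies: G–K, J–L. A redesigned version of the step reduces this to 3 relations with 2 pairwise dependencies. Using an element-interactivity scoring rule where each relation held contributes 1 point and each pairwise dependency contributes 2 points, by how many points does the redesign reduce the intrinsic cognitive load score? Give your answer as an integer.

2

Original: 5 × 1 + 2 × 2 = 5 + 4 = 9.
Redesigned: 3 × 1 + 2 × 2 = 3 + 4 = 7.
Reduction = 9 − 7 = 2.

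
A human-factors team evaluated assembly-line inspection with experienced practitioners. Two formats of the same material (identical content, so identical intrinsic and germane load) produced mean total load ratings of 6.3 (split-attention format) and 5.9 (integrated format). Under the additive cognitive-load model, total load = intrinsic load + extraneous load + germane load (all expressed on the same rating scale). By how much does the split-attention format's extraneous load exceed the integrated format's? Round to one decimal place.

0.4

Intrinsic and germane load are equal across formats, so the difference in total load equals the difference in extraneous load.
Extraneous-load difference = 6.3 − 5.9 = 0.4.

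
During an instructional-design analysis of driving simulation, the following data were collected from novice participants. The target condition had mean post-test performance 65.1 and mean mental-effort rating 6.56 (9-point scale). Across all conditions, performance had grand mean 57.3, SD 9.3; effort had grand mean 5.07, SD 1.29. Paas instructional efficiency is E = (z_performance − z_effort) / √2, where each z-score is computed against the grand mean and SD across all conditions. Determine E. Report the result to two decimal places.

z_performance = (65.1 − 57.3) / 9.3 = 7.8000 / 9.3 = 0.8387.
z_effort = (6.56 − 5.07) / 1.29 = 1.4900 / 1.29 = 1.1550.
z_P − z_E = 0.8387 − 1.1550 = -0.3163.
E = -0.3163 / √2 = -0.3163 / 1.41421 = -0.2237 ≈ -0.22.

-0.22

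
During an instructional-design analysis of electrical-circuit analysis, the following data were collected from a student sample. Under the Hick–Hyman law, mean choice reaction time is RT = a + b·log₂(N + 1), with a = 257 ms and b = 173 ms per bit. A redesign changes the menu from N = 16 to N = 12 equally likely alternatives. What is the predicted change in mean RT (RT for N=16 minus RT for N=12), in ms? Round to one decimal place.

67.0

RT(16) = 257 + 173·log₂(17) = 257 + 173·4.0875 = 964.1375 ms.
RT(12) = 257 + 173·log₂(13) = 257 + 173·3.7004 = 897.1692 ms.
Difference = 964.1375 − 897.1692 = 66.9683 ≈ 67.0 ms.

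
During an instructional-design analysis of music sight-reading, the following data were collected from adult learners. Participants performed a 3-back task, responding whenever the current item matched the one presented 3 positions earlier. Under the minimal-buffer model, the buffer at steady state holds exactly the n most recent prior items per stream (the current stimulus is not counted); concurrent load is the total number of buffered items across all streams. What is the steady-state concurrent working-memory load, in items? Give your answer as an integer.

The buffer holds the 3 most recent prior items.
Steady-state concurrent load = 3 items.

3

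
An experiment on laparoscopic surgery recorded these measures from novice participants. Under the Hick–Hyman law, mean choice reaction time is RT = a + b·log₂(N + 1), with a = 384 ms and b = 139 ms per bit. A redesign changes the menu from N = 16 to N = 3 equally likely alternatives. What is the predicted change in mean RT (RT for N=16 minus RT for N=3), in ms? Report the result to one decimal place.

290.2

RT(16) = 384 + 139·log₂(17) = 384 + 139·4.0875 = 952.1625 ms.
RT(3) = 384 + 139·log₂(4) = 384 + 139·2.0000 = 662.0000 ms.
Difference = 952.1625 − 662.0000 = 290.1625 ≈ 290.2 ms.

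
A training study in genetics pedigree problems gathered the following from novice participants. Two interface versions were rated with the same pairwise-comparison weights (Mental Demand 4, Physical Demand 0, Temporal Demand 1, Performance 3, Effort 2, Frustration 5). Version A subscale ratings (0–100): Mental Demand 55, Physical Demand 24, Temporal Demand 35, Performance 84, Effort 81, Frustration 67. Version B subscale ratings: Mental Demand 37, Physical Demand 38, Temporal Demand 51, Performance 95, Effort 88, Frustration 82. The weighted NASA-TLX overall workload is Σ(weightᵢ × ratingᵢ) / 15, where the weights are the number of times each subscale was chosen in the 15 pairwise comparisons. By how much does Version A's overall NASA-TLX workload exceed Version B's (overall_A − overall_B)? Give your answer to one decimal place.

-4.4

Version A weighted sum = 4·55 + 0·24 + 1·35 + 3·84 + 2·81 + 5·67 = 220 + 0 + 35 + 252 + 162 + 335 = 1004; overall_A = 1004/15 = 66.9333.
Version B weighted sum = 4·37 + 0·38 + 1·51 + 3·95 + 2·88 + 5·82 = 148 + 0 + 51 + 285 + 176 + 410 = 1070; overall_B = 1070/15 = 71.3333.
Difference = 66.9333 − 71.3333 = -4.4000 ≈ -4.4.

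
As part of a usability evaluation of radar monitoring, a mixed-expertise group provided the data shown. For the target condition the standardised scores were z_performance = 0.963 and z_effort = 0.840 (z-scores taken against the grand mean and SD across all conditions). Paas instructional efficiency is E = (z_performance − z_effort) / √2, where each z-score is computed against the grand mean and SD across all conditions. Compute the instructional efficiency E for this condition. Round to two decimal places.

z_P − z_E = 0.963 − 0.840 = 0.1230.
E = 0.1230 / √2 = 0.1230 / 1.41421 = 0.0870 ≈ 0.09.

0.09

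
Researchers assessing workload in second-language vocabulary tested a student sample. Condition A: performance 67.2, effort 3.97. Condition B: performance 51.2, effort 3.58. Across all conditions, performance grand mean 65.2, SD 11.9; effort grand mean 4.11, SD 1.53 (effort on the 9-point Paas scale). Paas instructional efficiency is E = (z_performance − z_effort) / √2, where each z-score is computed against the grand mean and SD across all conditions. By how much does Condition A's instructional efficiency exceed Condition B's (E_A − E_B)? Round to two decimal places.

0.77

Condition A: z_P = (67.2 − 65.2)/11.9 = 0.1681; z_E = (3.97 − 4.11)/1.53 = -0.0915; E_A = (0.1681 − (-0.0915))/√2 = 0.1836.
Condition B: z_P = (51.2 − 65.2)/11.9 = -1.1765; z_E = (3.58 − 4.11)/1.53 = -0.3464; E_B = (-1.1765 − (-0.3464))/√2 = -0.5870.
E_A − E_B = 0.1836 − (-0.5870) = 0.7706 ≈ 0.77.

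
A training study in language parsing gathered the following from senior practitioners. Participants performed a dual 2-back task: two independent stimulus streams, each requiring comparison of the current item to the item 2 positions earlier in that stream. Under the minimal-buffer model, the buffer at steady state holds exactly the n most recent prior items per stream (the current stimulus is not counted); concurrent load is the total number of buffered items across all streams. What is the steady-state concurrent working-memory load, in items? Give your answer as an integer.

Each stream's buffer holds its 2 most recent prior items.
Two independent streams: 2 × 2 = 4 buffered items at steady state.

4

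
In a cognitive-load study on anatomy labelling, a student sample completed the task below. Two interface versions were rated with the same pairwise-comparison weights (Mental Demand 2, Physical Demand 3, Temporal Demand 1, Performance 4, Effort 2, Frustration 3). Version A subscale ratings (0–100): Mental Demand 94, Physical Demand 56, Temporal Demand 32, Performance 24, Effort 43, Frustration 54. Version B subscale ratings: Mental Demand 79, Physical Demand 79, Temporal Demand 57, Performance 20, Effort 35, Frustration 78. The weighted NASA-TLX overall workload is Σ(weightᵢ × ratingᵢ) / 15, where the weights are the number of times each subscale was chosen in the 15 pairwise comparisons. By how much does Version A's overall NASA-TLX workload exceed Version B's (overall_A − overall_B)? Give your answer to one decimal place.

-6.9

Version A weighted sum = 2·94 + 3·56 + 1·32 + 4·24 + 2·43 + 3·54 = 188 + 168 + 32 + 96 + 86 + 162 = 732; overall_A = 732/15 = 48.8000.
Version B weighted sum = 2·79 + 3·79 + 1·57 + 4·20 + 2·35 + 3·78 = 158 + 237 + 57 + 80 + 70 + 234 = 836; overall_B = 836/15 = 55.7333.
Difference = 48.8000 − 55.7333 = -6.9333 ≈ -6.9.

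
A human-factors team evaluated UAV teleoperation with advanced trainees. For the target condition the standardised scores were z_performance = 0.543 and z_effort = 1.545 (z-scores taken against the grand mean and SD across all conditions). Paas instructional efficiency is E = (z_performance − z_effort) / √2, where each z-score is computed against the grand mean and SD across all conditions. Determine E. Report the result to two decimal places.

-0.71

z_P − z_E = 0.543 − 1.545 = -1.0020.
E = -1.0020 / √2 = -1.0020 / 1.41421 = -0.7085 ≈ -0.71.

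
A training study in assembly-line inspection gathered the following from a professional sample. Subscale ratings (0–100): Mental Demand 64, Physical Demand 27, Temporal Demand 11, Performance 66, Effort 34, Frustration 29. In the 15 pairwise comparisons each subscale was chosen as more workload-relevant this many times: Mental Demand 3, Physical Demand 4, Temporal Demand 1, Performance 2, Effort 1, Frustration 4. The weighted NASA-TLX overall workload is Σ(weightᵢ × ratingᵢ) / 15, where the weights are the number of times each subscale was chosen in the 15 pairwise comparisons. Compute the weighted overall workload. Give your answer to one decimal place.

The tallies are the weights (they sum to 15).
Weighted sum = 3·64 + 4·27 + 1·11 + 2·66 + 1·34 + 4·29
            = 192 + 108 + 11 + 132 + 34 + 116 = 593.
Overall workload = 593 / 15 = 39.5333 ≈ 39.5.

39.5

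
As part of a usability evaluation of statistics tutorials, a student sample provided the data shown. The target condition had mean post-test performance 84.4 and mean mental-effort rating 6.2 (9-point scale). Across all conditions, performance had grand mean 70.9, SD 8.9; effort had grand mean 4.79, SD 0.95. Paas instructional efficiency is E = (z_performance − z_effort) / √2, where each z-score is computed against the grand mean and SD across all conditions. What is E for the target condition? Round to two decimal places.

z_performance = (84.4 − 70.9) / 8.9 = 13.5000 / 8.9 = 1.5169.
z_effort = (6.2 − 4.79) / 0.95 = 1.4100 / 0.95 = 1.4842.
z_P − z_E = 1.5169 − 1.4842 = 0.0327.
E = 0.0327 / √2 = 0.0327 / 1.41421 = 0.0231 ≈ 0.02.

0.02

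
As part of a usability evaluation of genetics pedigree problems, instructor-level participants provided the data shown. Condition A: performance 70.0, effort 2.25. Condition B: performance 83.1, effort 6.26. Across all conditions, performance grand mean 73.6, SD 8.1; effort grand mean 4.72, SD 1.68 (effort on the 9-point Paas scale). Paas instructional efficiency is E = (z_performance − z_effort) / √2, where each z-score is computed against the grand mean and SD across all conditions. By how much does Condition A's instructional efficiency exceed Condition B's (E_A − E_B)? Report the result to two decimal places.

0.54

Condition A: z_P = (70.0 − 73.6)/8.1 = -0.4444; z_E = (2.25 − 4.72)/1.68 = -1.4702; E_A = (-0.4444 − (-1.4702))/√2 = 0.7254.
Condition B: z_P = (83.1 − 73.6)/8.1 = 1.1728; z_E = (6.26 − 4.72)/1.68 = 0.9167; E_B = (1.1728 − 0.9167)/√2 = 0.1811.
E_A − E_B = 0.7254 − 0.1811 = 0.5443 ≈ 0.54.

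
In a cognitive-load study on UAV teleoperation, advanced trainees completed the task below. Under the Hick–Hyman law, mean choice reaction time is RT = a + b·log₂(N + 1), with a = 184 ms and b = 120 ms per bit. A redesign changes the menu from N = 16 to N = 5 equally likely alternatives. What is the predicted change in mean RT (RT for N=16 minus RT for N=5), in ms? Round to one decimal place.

RT(16) = 184 + 120·log₂(17) = 184 + 120·4.0875 = 674.5000 ms.
RT(5) = 184 + 120·log₂(6) = 184 + 120·2.5850 = 494.2000 ms.
Difference = 674.5000 − 494.2000 = 180.3000 ≈ 180.3 ms.

180.3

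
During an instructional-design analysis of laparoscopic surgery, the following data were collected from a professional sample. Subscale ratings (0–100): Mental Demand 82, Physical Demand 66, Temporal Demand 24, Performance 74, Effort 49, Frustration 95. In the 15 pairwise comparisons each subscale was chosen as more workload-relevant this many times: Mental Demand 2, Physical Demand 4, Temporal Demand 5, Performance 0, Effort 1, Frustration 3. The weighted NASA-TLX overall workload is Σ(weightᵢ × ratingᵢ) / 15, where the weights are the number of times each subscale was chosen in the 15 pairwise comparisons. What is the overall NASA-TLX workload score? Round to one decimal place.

The tallies are the weights (they sum to 15).
Weighted sum = 2·82 + 4·66 + 5·24 + 0·74 + 1·49 + 3·95
            = 164 + 264 + 120 + 0 + 49 + 285 = 882.
Overall workload = 882 / 15 = 58.8000 ≈ 58.8.

58.8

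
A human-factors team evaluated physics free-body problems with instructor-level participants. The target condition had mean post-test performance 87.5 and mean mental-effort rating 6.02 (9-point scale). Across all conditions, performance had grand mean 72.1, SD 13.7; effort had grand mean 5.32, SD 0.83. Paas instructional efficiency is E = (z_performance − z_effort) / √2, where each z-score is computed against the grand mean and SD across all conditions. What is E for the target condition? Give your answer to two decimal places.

0.20

z_performance = (87.5 − 72.1) / 13.7 = 15.4000 / 13.7 = 1.1241.
z_effort = (6.02 − 5.32) / 0.83 = 0.7000 / 0.83 = 0.8434.
z_P − z_E = 1.1241 − 0.8434 = 0.2807.
E = 0.2807 / √2 = 0.2807 / 1.41421 = 0.1985 ≈ 0.20.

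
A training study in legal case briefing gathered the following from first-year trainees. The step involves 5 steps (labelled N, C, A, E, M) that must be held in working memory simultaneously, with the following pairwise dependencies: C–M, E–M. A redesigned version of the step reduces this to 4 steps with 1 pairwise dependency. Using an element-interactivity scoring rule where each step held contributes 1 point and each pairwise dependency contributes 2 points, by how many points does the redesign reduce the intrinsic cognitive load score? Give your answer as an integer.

Original: 5 × 1 + 2 × 2 = 5 + 4 = 9.
Redesigned: 4 × 1 + 1 × 2 = 4 + 2 = 6.
Reduction = 9 − 6 = 3.

3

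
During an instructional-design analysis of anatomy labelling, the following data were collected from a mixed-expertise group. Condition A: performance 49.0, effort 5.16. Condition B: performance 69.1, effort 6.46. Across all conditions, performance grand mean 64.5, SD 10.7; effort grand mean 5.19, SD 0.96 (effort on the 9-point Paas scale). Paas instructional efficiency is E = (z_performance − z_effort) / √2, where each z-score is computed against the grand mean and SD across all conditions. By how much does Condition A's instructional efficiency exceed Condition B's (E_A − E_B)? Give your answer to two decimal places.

Condition A: z_P = (49.0 − 64.5)/10.7 = -1.4486; z_E = (5.16 − 5.19)/0.96 = -0.0313; E_A = (-1.4486 − (-0.0313))/√2 = -1.0022.
Condition B: z_P = (69.1 − 64.5)/10.7 = 0.4299; z_E = (6.46 − 5.19)/0.96 = 1.3229; E_B = (0.4299 − 1.3229)/√2 = -0.6314.
E_A − E_B = -1.0022 − (-0.6314) = -0.3708 ≈ -0.37.

-0.37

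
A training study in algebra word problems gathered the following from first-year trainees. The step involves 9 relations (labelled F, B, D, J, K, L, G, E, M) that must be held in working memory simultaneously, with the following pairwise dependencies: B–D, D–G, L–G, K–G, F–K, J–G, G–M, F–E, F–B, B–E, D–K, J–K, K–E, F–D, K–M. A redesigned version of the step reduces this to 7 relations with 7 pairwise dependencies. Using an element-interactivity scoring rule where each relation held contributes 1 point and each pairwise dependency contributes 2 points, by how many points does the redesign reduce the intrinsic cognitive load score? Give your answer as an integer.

18

Original: 9 × 1 + 15 × 2 = 9 + 30 = 39.
Redesigned: 7 × 1 + 7 × 2 = 7 + 14 = 21.
Reduction = 39 − 21 = 18.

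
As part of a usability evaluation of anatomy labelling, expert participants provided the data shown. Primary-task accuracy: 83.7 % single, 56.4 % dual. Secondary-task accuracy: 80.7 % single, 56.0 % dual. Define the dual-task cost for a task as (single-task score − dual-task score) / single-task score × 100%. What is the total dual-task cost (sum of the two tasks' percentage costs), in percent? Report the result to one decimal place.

Primary cost = (83.7 − 56.4) / 83.7 × 100% = 32.6165%.
Secondary cost = (80.7 − 56.0) / 80.7 × 100% = 30.6072%.
Total = 32.6165% + 30.6072% = 63.2237% ≈ 63.2%.

63.2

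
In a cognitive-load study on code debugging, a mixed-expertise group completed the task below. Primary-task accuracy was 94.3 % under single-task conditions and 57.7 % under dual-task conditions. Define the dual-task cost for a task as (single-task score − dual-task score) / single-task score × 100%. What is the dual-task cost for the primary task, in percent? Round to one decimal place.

38.8

Cost = (94.3 − 57.7) / 94.3 × 100%
     = 36.6000 / 94.3 × 100% = 38.8123%.
≈ 38.8%.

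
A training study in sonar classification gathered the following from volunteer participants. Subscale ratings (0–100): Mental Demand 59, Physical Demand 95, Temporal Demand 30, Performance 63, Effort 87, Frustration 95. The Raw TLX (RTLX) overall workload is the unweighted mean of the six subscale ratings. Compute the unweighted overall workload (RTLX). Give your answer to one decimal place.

Sum of ratings = 59 + 95 + 30 + 63 + 87 + 95 = 429.
RTLX = 429 / 6 = 71.5000 ≈ 71.5.

71.5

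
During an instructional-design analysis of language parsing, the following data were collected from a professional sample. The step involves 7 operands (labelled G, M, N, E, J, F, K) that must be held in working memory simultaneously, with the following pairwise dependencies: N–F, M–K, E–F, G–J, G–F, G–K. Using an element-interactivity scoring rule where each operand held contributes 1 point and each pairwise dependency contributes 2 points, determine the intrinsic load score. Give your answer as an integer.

19

Count of operands held simultaneously: 7.
Count of pairwise dependencies listed: 6.
Element contribution: 7 × 1 = 7.
Interaction contribution: 6 × 2 = 12.
Intrinsic load = 7 + 12 = 19.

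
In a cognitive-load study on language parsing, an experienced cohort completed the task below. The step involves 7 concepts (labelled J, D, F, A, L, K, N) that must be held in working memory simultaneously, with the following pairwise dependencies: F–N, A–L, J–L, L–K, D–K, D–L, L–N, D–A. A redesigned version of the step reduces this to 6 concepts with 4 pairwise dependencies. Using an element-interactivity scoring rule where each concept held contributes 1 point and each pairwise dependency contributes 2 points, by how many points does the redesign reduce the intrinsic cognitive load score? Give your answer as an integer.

Original: 7 × 1 + 8 × 2 = 7 + 16 = 23.
Redesigned: 6 × 1 + 4 × 2 = 6 + 8 = 14.
Reduction = 23 − 14 = 9.

9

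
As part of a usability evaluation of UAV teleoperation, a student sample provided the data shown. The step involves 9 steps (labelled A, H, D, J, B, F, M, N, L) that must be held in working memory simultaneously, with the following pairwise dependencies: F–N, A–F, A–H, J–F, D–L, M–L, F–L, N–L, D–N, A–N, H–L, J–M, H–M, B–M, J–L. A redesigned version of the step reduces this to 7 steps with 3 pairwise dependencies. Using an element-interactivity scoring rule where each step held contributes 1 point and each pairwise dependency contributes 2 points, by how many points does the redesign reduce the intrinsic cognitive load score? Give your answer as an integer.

Original: 9 × 1 + 15 × 2 = 9 + 30 = 39.
Redesigned: 7 × 1 + 3 × 2 = 7 + 6 = 13.
Reduction = 39 − 13 = 26.

26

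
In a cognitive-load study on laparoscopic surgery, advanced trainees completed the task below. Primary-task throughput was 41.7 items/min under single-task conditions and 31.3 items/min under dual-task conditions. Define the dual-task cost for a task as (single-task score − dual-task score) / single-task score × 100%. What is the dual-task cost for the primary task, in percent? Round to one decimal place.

Cost = (41.7 − 31.3) / 41.7 × 100%
     = 10.4000 / 41.7 × 100% = 24.9400%.
≈ 24.9%.

24.9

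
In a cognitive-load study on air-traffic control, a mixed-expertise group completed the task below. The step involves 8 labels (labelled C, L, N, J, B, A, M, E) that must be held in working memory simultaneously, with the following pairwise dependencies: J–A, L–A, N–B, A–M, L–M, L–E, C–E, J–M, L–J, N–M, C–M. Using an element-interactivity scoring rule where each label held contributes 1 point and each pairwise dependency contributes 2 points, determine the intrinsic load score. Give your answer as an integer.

30

Count of labels held simultaneously: 8.
Count of pairwise dependencies listed: 11.
Element contribution: 8 × 1 = 8.
Interaction contribution: 11 × 2 = 22.
Intrinsic load = 8 + 22 = 30.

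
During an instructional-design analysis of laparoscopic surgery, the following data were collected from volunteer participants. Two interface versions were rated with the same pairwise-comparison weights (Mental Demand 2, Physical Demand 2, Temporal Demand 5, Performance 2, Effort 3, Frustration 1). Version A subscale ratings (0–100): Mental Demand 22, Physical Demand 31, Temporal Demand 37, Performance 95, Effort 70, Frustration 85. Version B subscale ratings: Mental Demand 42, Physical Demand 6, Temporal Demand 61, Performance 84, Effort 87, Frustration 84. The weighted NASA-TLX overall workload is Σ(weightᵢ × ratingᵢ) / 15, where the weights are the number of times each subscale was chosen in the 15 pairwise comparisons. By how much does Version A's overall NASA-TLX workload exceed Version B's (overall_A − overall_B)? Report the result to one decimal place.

-9.2

Version A weighted sum = 2·22 + 2·31 + 5·37 + 2·95 + 3·70 + 1·85 = 44 + 62 + 185 + 190 + 210 + 85 = 776; overall_A = 776/15 = 51.7333.
Version B weighted sum = 2·42 + 2·6 + 5·61 + 2·84 + 3·87 + 1·84 = 84 + 12 + 305 + 168 + 261 + 84 = 914; overall_B = 914/15 = 60.9333.
Difference = 51.7333 − 60.9333 = -9.2000 ≈ -9.2.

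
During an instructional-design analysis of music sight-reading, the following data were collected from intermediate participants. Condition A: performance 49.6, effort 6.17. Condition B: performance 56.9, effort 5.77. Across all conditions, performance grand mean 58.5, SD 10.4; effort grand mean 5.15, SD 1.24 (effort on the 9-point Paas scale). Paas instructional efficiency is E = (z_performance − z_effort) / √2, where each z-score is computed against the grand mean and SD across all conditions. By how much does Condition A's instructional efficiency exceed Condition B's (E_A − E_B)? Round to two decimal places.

-0.72

Condition A: z_P = (49.6 − 58.5)/10.4 = -0.8558; z_E = (6.17 − 5.15)/1.24 = 0.8226; E_A = (-0.8558 − 0.8226)/√2 = -1.1868.
Condition B: z_P = (56.9 − 58.5)/10.4 = -0.1538; z_E = (5.77 − 5.15)/1.24 = 0.5000; E_B = (-0.1538 − 0.5000)/√2 = -0.4623.
E_A − E_B = -1.1868 − (-0.4623) = -0.7245 ≈ -0.72.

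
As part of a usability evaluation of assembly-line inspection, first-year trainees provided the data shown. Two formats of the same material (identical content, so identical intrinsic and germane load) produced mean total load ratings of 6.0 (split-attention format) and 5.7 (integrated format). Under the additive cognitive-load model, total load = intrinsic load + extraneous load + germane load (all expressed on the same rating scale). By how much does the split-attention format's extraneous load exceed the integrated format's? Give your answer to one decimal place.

Intrinsic and germane load are equal across formats, so the difference in total load equals the difference in extraneous load.
Extraneous-load difference = 6.0 − 5.7 = 0.3.

0.3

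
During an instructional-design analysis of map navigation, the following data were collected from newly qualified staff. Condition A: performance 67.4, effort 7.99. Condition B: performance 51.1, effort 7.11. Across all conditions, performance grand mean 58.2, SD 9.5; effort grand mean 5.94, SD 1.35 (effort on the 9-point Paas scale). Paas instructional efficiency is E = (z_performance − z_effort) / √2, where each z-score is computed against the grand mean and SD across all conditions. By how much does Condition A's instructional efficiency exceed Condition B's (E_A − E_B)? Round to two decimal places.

0.75

Condition A: z_P = (67.4 − 58.2)/9.5 = 0.9684; z_E = (7.99 − 5.94)/1.35 = 1.5185; E_A = (0.9684 − 1.5185)/√2 = -0.3890.
Condition B: z_P = (51.1 − 58.2)/9.5 = -0.7474; z_E = (7.11 − 5.94)/1.35 = 0.8667; E_B = (-0.7474 − 0.8667)/√2 = -1.1413.
E_A − E_B = -0.3890 − (-1.1413) = 0.7523 ≈ 0.75.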